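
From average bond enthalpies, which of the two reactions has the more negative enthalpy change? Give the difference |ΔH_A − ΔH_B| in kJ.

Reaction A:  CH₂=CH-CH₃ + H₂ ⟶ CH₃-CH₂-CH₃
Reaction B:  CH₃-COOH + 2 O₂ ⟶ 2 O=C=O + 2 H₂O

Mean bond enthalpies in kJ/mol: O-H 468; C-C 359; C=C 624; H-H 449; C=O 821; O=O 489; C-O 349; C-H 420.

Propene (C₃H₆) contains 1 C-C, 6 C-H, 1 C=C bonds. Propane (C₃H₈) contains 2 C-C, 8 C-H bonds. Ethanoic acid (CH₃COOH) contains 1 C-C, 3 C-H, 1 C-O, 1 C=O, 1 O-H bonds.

Reaction A:
  Bonds broken (reactants):
    C-C: 1 × 359 = 359
    C-H: 6 × 420 = 2520
    C=C: 1 × 624 = 624
    H-H: 1 × 449 = 449
    Σ(broken) = 3952 kJ
  Bonds formed (products):
    C-C: 2 × 359 = 718
    C-H: 8 × 420 = 3360
    Σ(formed) = 4078 kJ
  ΔH_A = 3952 − 4078 = −126 kJ
Reaction B:
  Bonds broken (reactants):
    C-C: 1 × 359 = 359
    C-H: 3 × 420 = 1260
    C-O: 1 × 349 = 349
    C=O: 1 × 821 = 821
    O-H: 1 × 468 = 468
    O=O: 2 × 489 = 978
    Σ(broken) = 4235 kJ
  Bonds formed (products):
    C=O: 4 × 821 = 3284
    O-H: 4 × 468 = 1872
    Σ(formed) = 5156 kJ
  ΔH_B = 4235 − 5156 = −921 kJ
ΔH_A − ΔH_B = +795 kJ, so reaction B has the more negative ΔH; |ΔH_A − ΔH_B| = 795 kJ.

Reaction B, by 795 kJ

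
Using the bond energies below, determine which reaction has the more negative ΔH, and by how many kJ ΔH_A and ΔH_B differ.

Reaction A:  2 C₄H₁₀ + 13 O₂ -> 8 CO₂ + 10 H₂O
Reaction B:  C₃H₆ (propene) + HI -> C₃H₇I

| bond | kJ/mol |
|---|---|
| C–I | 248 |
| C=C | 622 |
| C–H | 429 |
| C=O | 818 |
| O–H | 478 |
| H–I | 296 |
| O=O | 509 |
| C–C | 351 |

Reaction A:
  Bonds broken (reactants):
    C–C: 6 × 351 = 2106
    C–H: 20 × 429 = 8580
    O=O: 13 × 509 = 6617
    Σ(broken) = 17303 kJ
  Bonds formed (products):
    C=O: 16 × 818 = 13088
    O–H: 20 × 478 = 9560
    Σ(formed) = 22648 kJ
  ΔH_A = 17303 − 22648 = −5345 kJ
Reaction B:
  Bonds broken (reactants):
    C–C: 1 × 351 = 351
    C–H: 6 × 429 = 2574
    C=C: 1 × 622 = 622
    H–I: 1 × 296 = 296
    Σ(broken) = 3843 kJ
  Bonds formed (products):
    C–C: 2 × 351 = 702
    C–H: 7 × 429 = 3003
    C–I: 1 × 248 = 248
    Σ(formed) = 3953 kJ
  ΔH_B = 3843 − 3953 = −110 kJ
ΔH_A − ΔH_B = −5235 kJ, so reaction A has the more negative ΔH; |ΔH_A − ΔH_B| = 5235 kJ.

Reaction A, by 5235 kJ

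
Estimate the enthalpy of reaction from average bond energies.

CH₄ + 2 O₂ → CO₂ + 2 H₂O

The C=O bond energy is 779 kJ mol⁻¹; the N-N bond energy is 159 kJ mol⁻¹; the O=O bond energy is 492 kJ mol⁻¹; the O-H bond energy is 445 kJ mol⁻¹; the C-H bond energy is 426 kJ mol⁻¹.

ΔH ≈ −650 kJ

Bonds broken (reactants):
  C-H: 4 × 426 = 1704
  O=O: 2 × 492 = 984
  Σ(broken) = 2688 kJ
Bonds formed (products):
  C=O: 2 × 779 = 1558
  O-H: 4 × 445 = 1780
  Σ(formed) = 3338 kJ
ΔH = Σ(broken) − Σ(formed) = 2688 − 3338 = −650 kJ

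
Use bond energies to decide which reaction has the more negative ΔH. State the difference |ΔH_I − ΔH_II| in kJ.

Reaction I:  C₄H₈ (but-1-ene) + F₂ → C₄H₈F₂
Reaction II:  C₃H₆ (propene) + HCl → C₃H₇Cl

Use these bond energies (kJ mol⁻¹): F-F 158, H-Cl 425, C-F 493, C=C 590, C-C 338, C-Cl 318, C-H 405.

Reaction I, by 530 kJ

Reaction I:
  Bonds broken (reactants):
    C-C: 2 × 338 = 676
    C-H: 8 × 405 = 3240
    C=C: 1 × 590 = 590
    F-F: 1 × 158 = 158
    Σ(broken) = 4664 kJ
  Bonds formed (products):
    C-C: 3 × 338 = 1014
    C-F: 2 × 493 = 986
    C-H: 8 × 405 = 3240
    Σ(formed) = 5240 kJ
  ΔH_I = 4664 − 5240 = −576 kJ
Reaction II:
  Bonds broken (reactants):
    C-C: 1 × 338 = 338
    C-H: 6 × 405 = 2430
    C=C: 1 × 590 = 590
    H-Cl: 1 × 425 = 425
    Σ(broken) = 3783 kJ
  Bonds formed (products):
    C-C: 2 × 338 = 676
    C-Cl: 1 × 318 = 318
    C-H: 7 × 405 = 2835
    Σ(formed) = 3829 kJ
  ΔH_II = 3783 − 3829 = −46 kJ
ΔH_I − ΔH_II = −530 kJ, so reaction I has the more negative ΔH; |ΔH_I − ΔH_II| = 530 kJ.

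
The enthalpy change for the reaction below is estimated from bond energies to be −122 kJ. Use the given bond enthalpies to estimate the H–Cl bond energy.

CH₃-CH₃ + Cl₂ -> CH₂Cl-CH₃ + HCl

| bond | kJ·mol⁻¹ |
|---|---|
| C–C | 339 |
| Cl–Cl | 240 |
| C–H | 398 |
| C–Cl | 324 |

Let D be the H–Cl bond energy.
Σ(broken) = 1×339 + 6×398 + 1×240 = 2967
Σ(formed) = 1×339 + 1×324 + 5×398 + 1×D = 2653 + D
ΔH = Σ(broken) − Σ(formed) = (2967) − (2653 + D) = +314 − D
Setting this equal to −122 kJ gives D = 436 kJ/mol.

D(H–Cl) ≈ 436 kJ/mol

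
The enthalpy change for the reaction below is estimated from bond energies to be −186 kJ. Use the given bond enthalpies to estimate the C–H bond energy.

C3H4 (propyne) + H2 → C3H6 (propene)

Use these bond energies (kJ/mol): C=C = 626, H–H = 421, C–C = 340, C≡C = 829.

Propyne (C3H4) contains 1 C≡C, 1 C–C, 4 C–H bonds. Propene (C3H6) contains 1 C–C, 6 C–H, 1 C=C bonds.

D(C–H) ≈ 405 kJ/mol

Let D be the C–H bond energy.
Σ(broken) = 1×829 + 1×340 + 4×D + 1×421 = 1590 + 4D
Σ(formed) = 1×340 + 6×D + 1×626 = 966 + 6D
ΔH = Σ(broken) − Σ(formed) = (1590 + 4D) − (966 + 6D) = +624 − 2D
Setting this equal to −186 kJ gives 2D = 810, so D = 405 kJ/mol.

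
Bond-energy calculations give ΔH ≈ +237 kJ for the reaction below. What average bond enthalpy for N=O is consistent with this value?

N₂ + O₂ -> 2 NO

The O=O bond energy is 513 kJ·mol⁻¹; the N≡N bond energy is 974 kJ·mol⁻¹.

Let D be the N=O bond energy.
Σ(broken) = 1×974 + 1×513 = 1487
Σ(formed) = 2×D = 2D
ΔH = Σ(broken) − Σ(formed) = (1487) − (2D) = +1487 − 2D
Setting this equal to +237 kJ gives 2D = 1250, so D = 625 kJ/mol.

D(N=O) ≈ 625 kJ/mol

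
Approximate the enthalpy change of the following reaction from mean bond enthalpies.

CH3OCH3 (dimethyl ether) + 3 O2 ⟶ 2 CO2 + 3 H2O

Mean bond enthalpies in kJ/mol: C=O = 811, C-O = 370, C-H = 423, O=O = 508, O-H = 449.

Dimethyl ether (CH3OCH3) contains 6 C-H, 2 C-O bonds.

ΔH ≈ −1136 kJ

Bonds broken (reactants):
  C-H: 6 × 423 = 2538
  C-O: 2 × 370 = 740
  O=O: 3 × 508 = 1524
  Σ(broken) = 4802 kJ
Bonds formed (products):
  C=O: 4 × 811 = 3244
  O-H: 6 × 449 = 2694
  Σ(formed) = 5938 kJ
ΔH = Σ(broken) − Σ(formed) = 4802 − 5938 = −1136 kJ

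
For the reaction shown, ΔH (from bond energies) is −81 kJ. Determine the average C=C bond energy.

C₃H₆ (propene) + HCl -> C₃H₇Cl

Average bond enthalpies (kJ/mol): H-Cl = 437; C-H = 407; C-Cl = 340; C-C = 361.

D(C=C) ≈ 590 kJ/mol

Let D be the C=C bond energy.
Σ(broken) = 1×361 + 6×407 + 1×D + 1×437 = 3240 + D
Σ(formed) = 2×361 + 1×340 + 7×407 = 3911
ΔH = Σ(broken) − Σ(formed) = (3240 + D) − (3911) = −671 + D
Setting this equal to −81 kJ gives D = 590 kJ/mol.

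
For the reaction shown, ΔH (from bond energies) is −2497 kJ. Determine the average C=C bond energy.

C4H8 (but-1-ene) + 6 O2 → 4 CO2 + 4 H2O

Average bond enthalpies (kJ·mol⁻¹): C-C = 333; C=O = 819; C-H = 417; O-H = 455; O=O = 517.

D(C=C) ≈ 591 kJ/mol

Let D be the C=C bond energy.
Σ(broken) = 2×333 + 8×417 + 1×D + 6×517 = 7104 + D
Σ(formed) = 8×819 + 8×455 = 10192
ΔH = Σ(broken) − Σ(formed) = (7104 + D) − (10192) = −3088 + D
Setting this equal to −2497 kJ gives D = 591 kJ/mol.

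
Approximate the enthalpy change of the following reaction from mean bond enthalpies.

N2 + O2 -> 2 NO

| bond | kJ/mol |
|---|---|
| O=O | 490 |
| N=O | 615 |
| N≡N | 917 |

ΔH ≈ +177 kJ

Bonds broken (reactants):
  N≡N: 1 × 917 = 917
  O=O: 1 × 490 = 490
  Σ(broken) = 1407 kJ
Bonds formed (products):
  N=O: 2 × 615 = 1230
  Σ(formed) = 1230 kJ
ΔH = Σ(broken) − Σ(formed) = 1407 − 1230 = +177 kJ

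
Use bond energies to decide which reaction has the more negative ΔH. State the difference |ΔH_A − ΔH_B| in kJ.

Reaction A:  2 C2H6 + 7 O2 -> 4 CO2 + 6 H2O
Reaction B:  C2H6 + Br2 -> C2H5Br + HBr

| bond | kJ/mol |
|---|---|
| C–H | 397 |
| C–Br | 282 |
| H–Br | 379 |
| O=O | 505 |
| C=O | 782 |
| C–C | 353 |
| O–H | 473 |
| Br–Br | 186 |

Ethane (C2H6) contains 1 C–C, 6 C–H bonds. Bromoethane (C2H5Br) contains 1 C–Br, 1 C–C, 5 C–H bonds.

Reaction A:
  Bonds broken (reactants):
    C–C: 2 × 353 = 706
    C–H: 12 × 397 = 4764
    O=O: 7 × 505 = 3535
    Σ(broken) = 9005 kJ
  Bonds formed (products):
    C=O: 8 × 782 = 6256
    O–H: 12 × 473 = 5676
    Σ(formed) = 11932 kJ
  ΔH_A = 9005 − 11932 = −2927 kJ
Reaction B:
  Bonds broken (reactants):
    Br–Br: 1 × 186 = 186
    C–C: 1 × 353 = 353
    C–H: 6 × 397 = 2382
    Σ(broken) = 2921 kJ
  Bonds formed (products):
    C–Br: 1 × 282 = 282
    C–C: 1 × 353 = 353
    C–H: 5 × 397 = 1985
    H–Br: 1 × 379 = 379
    Σ(formed) = 2999 kJ
  ΔH_B = 2921 − 2999 = −78 kJ
ΔH_A − ΔH_B = −2849 kJ, so reaction A has the more negative ΔH; |ΔH_A − ΔH_B| = 2849 kJ.

Reaction A, by 2849 kJ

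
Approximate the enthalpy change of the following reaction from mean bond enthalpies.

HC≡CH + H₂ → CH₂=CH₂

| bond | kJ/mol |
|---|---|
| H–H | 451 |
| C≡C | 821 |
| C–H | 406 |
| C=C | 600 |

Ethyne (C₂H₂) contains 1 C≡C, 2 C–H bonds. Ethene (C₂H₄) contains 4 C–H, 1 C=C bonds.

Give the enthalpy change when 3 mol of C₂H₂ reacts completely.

ΔH = −420 kJ

Bonds broken (reactants):
  C≡C: 1 × 821 = 821
  C–H: 2 × 406 = 812
  H–H: 1 × 451 = 451
  Σ(broken) = 2084 kJ
Bonds formed (products):
  C–H: 4 × 406 = 1624
  C=C: 1 × 600 = 600
  Σ(formed) = 2224 kJ
ΔH = Σ(broken) − Σ(formed) = 2084 − 2224 = −140 kJ
For 3× the reaction as written: 3 × (−140) = −420 kJ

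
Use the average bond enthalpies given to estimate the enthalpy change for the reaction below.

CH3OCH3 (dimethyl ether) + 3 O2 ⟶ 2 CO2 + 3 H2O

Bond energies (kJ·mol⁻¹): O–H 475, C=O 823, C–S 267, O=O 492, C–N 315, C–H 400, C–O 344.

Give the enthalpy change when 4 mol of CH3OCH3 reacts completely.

ΔH = −6312 kJ

Bonds broken (reactants):
  C–H: 6 × 400 = 2400
  C–O: 2 × 344 = 688
  O=O: 3 × 492 = 1476
  Σ(broken) = 4564 kJ
Bonds formed (products):
  C=O: 4 × 823 = 3292
  O–H: 6 × 475 = 2850
  Σ(formed) = 6142 kJ
ΔH = Σ(broken) − Σ(formed) = 4564 − 6142 = −1578 kJ
For 4× the reaction as written: 4 × (−1578) = −6312 kJ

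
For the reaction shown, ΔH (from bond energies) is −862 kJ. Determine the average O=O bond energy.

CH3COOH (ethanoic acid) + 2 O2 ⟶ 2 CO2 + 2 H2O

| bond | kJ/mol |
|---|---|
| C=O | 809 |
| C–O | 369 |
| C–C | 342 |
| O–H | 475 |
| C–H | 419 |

D(O=O) ≈ 511 kJ/mol

Let D be the O=O bond energy.
Σ(broken) = 1×342 + 3×419 + 1×369 + 1×809 + 1×475 + 2×D = 3252 + 2D
Σ(formed) = 4×809 + 4×475 = 5136
ΔH = Σ(broken) − Σ(formed) = (3252 + 2D) − (5136) = −1884 + 2D
Setting this equal to −862 kJ gives 2D = 1022, so D = 511 kJ/mol.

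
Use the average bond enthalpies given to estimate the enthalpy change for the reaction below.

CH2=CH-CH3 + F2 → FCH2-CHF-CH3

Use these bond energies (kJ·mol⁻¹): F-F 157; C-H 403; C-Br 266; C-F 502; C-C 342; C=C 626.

Bonds broken (reactants):
  C-C: 1 × 342 = 342
  C-H: 6 × 403 = 2418
  C=C: 1 × 626 = 626
  F-F: 1 × 157 = 157
  Σ(broken) = 3543 kJ
Bonds formed (products):
  C-C: 2 × 342 = 684
  C-F: 2 × 502 = 1004
  C-H: 6 × 403 = 2418
  Σ(formed) = 4106 kJ
ΔH = Σ(broken) − Σ(formed) = 3543 − 4106 = −563 kJ

ΔH ≈ −563 kJ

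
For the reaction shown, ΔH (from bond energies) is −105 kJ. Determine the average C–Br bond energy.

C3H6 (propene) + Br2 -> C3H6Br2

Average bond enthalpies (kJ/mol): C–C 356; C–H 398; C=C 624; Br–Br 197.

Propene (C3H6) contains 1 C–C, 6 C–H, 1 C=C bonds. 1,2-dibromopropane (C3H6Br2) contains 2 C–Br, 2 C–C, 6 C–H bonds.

D(C–Br) ≈ 285 kJ/mol

Let D be the C–Br bond energy.
Σ(broken) = 1×197 + 1×356 + 6×398 + 1×624 = 3565
Σ(formed) = 2×D + 2×356 + 6×398 = 3100 + 2D
ΔH = Σ(broken) − Σ(formed) = (3565) − (3100 + 2D) = +465 − 2D
Setting this equal to −105 kJ gives 2D = 570, so D = 285 kJ/mol.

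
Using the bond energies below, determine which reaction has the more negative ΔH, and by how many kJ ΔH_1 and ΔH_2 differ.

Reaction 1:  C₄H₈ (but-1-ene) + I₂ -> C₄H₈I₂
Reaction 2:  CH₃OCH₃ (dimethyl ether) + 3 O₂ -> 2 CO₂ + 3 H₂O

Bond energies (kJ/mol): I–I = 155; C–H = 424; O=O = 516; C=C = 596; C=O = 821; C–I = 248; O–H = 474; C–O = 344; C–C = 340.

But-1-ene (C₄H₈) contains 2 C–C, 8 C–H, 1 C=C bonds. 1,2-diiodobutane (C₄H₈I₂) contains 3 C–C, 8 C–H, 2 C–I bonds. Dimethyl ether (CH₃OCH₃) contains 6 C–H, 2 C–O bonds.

Reaction 2, by 1263 kJ

Reaction 1:
  Bonds broken (reactants):
    C–C: 2 × 340 = 680
    C–H: 8 × 424 = 3392
    C=C: 1 × 596 = 596
    I–I: 1 × 155 = 155
    Σ(broken) = 4823 kJ
  Bonds formed (products):
    C–C: 3 × 340 = 1020
    C–H: 8 × 424 = 3392
    C–I: 2 × 248 = 496
    Σ(formed) = 4908 kJ
  ΔH_1 = 4823 − 4908 = −85 kJ
Reaction 2:
  Bonds broken (reactants):
    C–H: 6 × 424 = 2544
    C–O: 2 × 344 = 688
    O=O: 3 × 516 = 1548
    Σ(broken) = 4780 kJ
  Bonds formed (products):
    C=O: 4 × 821 = 3284
    O–H: 6 × 474 = 2844
    Σ(formed) = 6128 kJ
  ΔH_2 = 4780 − 6128 = −1348 kJ
ΔH_1 − ΔH_2 = +1263 kJ, so reaction 2 has the more negative ΔH; |ΔH_1 − ΔH_2| = 1263 kJ.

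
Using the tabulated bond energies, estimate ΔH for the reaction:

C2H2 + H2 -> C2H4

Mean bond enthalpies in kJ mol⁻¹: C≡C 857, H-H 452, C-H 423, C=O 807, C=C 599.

Bonds broken (reactants):
  C≡C: 1 × 857 = 857
  C-H: 2 × 423 = 846
  H-H: 1 × 452 = 452
  Σ(broken) = 2155 kJ
Bonds formed (products):
  C-H: 4 × 423 = 1692
  C=C: 1 × 599 = 599
  Σ(formed) = 2291 kJ
ΔH = Σ(broken) − Σ(formed) = 2155 − 2291 = −136 kJ

ΔH ≈ −136 kJ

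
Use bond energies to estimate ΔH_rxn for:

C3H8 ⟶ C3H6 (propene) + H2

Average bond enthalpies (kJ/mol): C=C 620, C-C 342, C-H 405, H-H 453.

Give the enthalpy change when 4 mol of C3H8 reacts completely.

ΔH = +316 kJ

Bonds broken (reactants):
  C-C: 2 × 342 = 684
  C-H: 8 × 405 = 3240
  Σ(broken) = 3924 kJ
Bonds formed (products):
  C-C: 1 × 342 = 342
  C-H: 6 × 405 = 2430
  C=C: 1 × 620 = 620
  H-H: 1 × 453 = 453
  Σ(formed) = 3845 kJ
ΔH = Σ(broken) − Σ(formed) = 3924 − 3845 = +79 kJ
For 4× the reaction as written: 4 × (+79) = +316 kJ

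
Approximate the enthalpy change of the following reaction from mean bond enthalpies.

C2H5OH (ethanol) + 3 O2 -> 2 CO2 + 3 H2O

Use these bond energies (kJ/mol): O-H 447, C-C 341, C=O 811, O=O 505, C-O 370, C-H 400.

ΔH ≈ −1253 kJ

Bonds broken (reactants):
  C-C: 1 × 341 = 341
  C-H: 5 × 400 = 2000
  C-O: 1 × 370 = 370
  O-H: 1 × 447 = 447
  O=O: 3 × 505 = 1515
  Σ(broken) = 4673 kJ
Bonds formed (products):
  C=O: 4 × 811 = 3244
  O-H: 6 × 447 = 2682
  Σ(formed) = 5926 kJ
ΔH = Σ(broken) − Σ(formed) = 4673 − 5926 = −1253 kJ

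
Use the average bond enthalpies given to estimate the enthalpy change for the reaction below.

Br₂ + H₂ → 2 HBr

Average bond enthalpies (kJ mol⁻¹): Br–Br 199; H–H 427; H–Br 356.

ΔH ≈ −86 kJ

Bonds broken (reactants):
  Br–Br: 1 × 199 = 199
  H–H: 1 × 427 = 427
  Σ(broken) = 626 kJ
Bonds formed (products):
  H–Br: 2 × 356 = 712
  Σ(formed) = 712 kJ
ΔH = Σ(broken) − Σ(formed) = 626 − 712 = −86 kJ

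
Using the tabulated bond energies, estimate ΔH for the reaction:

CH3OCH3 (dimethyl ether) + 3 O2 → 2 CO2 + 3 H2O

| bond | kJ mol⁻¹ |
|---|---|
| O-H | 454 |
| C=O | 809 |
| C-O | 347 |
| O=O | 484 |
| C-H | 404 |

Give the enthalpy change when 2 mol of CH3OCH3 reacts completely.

ΔH = −2780 kJ

Bonds broken (reactants):
  C-H: 6 × 404 = 2424
  C-O: 2 × 347 = 694
  O=O: 3 × 484 = 1452
  Σ(broken) = 4570 kJ
Bonds formed (products):
  C=O: 4 × 809 = 3236
  O-H: 6 × 454 = 2724
  Σ(formed) = 5960 kJ
ΔH = Σ(broken) − Σ(formed) = 4570 − 5960 = −1390 kJ
For 2× the reaction as written: 2 × (−1390) = −2780 kJ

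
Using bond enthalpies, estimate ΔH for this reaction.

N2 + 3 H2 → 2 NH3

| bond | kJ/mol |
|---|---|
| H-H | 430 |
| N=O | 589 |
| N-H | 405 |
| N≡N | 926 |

Bonds broken (reactants):
  H-H: 3 × 430 = 1290
  N≡N: 1 × 926 = 926
  Σ(broken) = 2216 kJ
Bonds formed (products):
  N-H: 6 × 405 = 2430
  Σ(formed) = 2430 kJ
ΔH = Σ(broken) − Σ(formed) = 2216 − 2430 = −214 kJ

ΔH ≈ −214 kJ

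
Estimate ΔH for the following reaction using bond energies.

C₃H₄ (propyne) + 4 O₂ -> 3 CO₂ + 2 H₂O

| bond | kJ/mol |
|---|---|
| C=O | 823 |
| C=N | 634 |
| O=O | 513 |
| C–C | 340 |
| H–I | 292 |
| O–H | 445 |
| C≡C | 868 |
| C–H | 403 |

ΔH ≈ −1846 kJ

Bonds broken (reactants):
  C≡C: 1 × 868 = 868
  C–C: 1 × 340 = 340
  C–H: 4 × 403 = 1612
  O=O: 4 × 513 = 2052
  Σ(broken) = 4872 kJ
Bonds formed (products):
  C=O: 6 × 823 = 4938
  O–H: 4 × 445 = 1780
  Σ(formed) = 6718 kJ
ΔH = Σ(broken) − Σ(formed) = 4872 − 6718 = −1846 kJ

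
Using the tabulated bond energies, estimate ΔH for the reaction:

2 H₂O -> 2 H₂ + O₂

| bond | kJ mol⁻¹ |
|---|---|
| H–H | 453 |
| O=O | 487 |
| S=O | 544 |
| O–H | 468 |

ΔH ≈ +479 kJ

Bonds broken (reactants):
  O–H: 4 × 468 = 1872
  Σ(broken) = 1872 kJ
Bonds formed (products):
  H–H: 2 × 453 = 906
  O=O: 1 × 487 = 487
  Σ(formed) = 1393 kJ
ΔH = Σ(broken) − Σ(formed) = 1872 − 1393 = +479 kJ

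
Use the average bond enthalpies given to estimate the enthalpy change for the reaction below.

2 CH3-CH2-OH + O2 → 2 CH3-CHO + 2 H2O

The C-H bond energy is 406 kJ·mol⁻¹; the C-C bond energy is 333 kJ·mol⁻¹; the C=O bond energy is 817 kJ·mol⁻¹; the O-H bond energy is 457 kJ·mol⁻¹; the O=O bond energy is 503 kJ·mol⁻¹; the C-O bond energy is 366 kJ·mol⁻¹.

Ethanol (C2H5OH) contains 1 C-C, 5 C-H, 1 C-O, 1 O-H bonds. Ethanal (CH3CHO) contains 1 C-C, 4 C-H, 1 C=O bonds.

ΔH ≈ −501 kJ

Bonds broken (reactants):
  C-C: 2 × 333 = 666
  C-H: 10 × 406 = 4060
  C-O: 2 × 366 = 732
  O-H: 2 × 457 = 914
  O=O: 1 × 503 = 503
  Σ(broken) = 6875 kJ
Bonds formed (products):
  C-C: 2 × 333 = 666
  C-H: 8 × 406 = 3248
  C=O: 2 × 817 = 1634
  O-H: 4 × 457 = 1828
  Σ(formed) = 7376 kJ
ΔH = Σ(broken) − Σ(formed) = 6875 − 7376 = −501 kJ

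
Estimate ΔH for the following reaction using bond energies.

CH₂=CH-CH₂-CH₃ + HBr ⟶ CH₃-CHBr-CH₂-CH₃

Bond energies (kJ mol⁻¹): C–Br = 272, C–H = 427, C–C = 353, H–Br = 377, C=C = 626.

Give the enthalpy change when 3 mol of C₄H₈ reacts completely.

Bonds broken (reactants):
  C–C: 2 × 353 = 706
  C–H: 8 × 427 = 3416
  C=C: 1 × 626 = 626
  H–Br: 1 × 377 = 377
  Σ(broken) = 5125 kJ
Bonds formed (products):
  C–Br: 1 × 272 = 272
  C–C: 3 × 353 = 1059
  C–H: 9 × 427 = 3843
  Σ(formed) = 5174 kJ
ΔH = Σ(broken) − Σ(formed) = 5125 − 5174 = −49 kJ
For 3× the reaction as written: 3 × (−49) = −147 kJ

ΔH = −147 kJ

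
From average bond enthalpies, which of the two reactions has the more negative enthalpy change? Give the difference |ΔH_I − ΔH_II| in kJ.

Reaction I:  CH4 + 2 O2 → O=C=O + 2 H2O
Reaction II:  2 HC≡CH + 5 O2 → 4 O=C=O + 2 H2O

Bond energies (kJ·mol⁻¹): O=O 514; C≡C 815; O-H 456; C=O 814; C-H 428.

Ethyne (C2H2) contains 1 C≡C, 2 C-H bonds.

Reaction I:
  Bonds broken (reactants):
    C-H: 4 × 428 = 1712
    O=O: 2 × 514 = 1028
    Σ(broken) = 2740 kJ
  Bonds formed (products):
    C=O: 2 × 814 = 1628
    O-H: 4 × 456 = 1824
    Σ(formed) = 3452 kJ
  ΔH_I = 2740 − 3452 = −712 kJ
Reaction II:
  Bonds broken (reactants):
    C≡C: 2 × 815 = 1630
    C-H: 4 × 428 = 1712
    O=O: 5 × 514 = 2570
    Σ(broken) = 5912 kJ
  Bonds formed (products):
    C=O: 8 × 814 = 6512
    O-H: 4 × 456 = 1824
    Σ(formed) = 8336 kJ
  ΔH_II = 5912 − 8336 = −2424 kJ
ΔH_I − ΔH_II = +1712 kJ, so reaction II has the more negative ΔH; |ΔH_I − ΔH_II| = 1712 kJ.

Reaction II, by 1712 kJ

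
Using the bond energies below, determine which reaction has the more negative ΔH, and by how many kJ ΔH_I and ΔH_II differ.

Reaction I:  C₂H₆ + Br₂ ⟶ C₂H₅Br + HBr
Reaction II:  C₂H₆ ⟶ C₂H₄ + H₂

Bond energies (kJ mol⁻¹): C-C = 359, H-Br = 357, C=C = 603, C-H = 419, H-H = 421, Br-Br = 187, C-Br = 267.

Reaction I:
  Bonds broken (reactants):
    Br-Br: 1 × 187 = 187
    C-C: 1 × 359 = 359
    C-H: 6 × 419 = 2514
    Σ(broken) = 3060 kJ
  Bonds formed (products):
    C-Br: 1 × 267 = 267
    C-C: 1 × 359 = 359
    C-H: 5 × 419 = 2095
    H-Br: 1 × 357 = 357
    Σ(formed) = 3078 kJ
  ΔH_I = 3060 − 3078 = −18 kJ
Reaction II:
  Bonds broken (reactants):
    C-C: 1 × 359 = 359
    C-H: 6 × 419 = 2514
    Σ(broken) = 2873 kJ
  Bonds formed (products):
    C-H: 4 × 419 = 1676
    C=C: 1 × 603 = 603
    H-H: 1 × 421 = 421
    Σ(formed) = 2700 kJ
  ΔH_II = 2873 − 2700 = +173 kJ
ΔH_I − ΔH_II = −191 kJ, so reaction I has the more negative ΔH; |ΔH_I − ΔH_II| = 191 kJ.

Reaction I, by 191 kJ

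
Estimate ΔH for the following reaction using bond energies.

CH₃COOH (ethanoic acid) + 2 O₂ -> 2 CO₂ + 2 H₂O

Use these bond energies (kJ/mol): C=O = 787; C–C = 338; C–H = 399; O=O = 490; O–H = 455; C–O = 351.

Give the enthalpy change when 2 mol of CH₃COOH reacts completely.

Bonds broken (reactants):
  C–C: 1 × 338 = 338
  C–H: 3 × 399 = 1197
  C–O: 1 × 351 = 351
  C=O: 1 × 787 = 787
  O–H: 1 × 455 = 455
  O=O: 2 × 490 = 980
  Σ(broken) = 4108 kJ
Bonds formed (products):
  C=O: 4 × 787 = 3148
  O–H: 4 × 455 = 1820
  Σ(formed) = 4968 kJ
ΔH = Σ(broken) − Σ(formed) = 4108 − 4968 = −860 kJ
For 2× the reaction as written: 2 × (−860) = −1720 kJ

ΔH = −1720 kJ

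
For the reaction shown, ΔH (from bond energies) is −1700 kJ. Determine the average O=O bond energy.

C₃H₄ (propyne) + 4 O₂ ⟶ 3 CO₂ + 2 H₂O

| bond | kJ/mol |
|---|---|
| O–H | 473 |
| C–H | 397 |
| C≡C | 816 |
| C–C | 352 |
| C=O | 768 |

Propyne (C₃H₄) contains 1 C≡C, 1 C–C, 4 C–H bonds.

D(O=O) ≈ 511 kJ/mol

Let D be the O=O bond energy.
Σ(broken) = 1×816 + 1×352 + 4×397 + 4×D = 2756 + 4D
Σ(formed) = 6×768 + 4×473 = 6500
ΔH = Σ(broken) − Σ(formed) = (2756 + 4D) − (6500) = −3744 + 4D
Setting this equal to −1700 kJ gives 4D = 2044, so D = 511 kJ/mol.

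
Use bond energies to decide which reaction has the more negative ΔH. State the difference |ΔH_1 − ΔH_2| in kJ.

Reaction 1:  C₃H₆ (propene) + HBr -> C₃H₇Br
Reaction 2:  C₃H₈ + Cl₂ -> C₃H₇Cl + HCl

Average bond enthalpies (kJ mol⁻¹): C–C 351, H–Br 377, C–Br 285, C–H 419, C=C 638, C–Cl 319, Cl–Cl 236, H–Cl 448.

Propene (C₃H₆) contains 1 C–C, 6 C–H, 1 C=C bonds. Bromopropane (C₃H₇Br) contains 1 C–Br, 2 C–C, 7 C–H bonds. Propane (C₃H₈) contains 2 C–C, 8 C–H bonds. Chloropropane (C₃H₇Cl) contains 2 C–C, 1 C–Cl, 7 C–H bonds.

Reaction 1:
  Bonds broken (reactants):
    C–C: 1 × 351 = 351
    C–H: 6 × 419 = 2514
    C=C: 1 × 638 = 638
    H–Br: 1 × 377 = 377
    Σ(broken) = 3880 kJ
  Bonds formed (products):
    C–Br: 1 × 285 = 285
    C–C: 2 × 351 = 702
    C–H: 7 × 419 = 2933
    Σ(formed) = 3920 kJ
  ΔH_1 = 3880 − 3920 = −40 kJ
Reaction 2:
  Bonds broken (reactants):
    C–C: 2 × 351 = 702
    C–H: 8 × 419 = 3352
    Cl–Cl: 1 × 236 = 236
    Σ(broken) = 4290 kJ
  Bonds formed (products):
    C–C: 2 × 351 = 702
    C–Cl: 1 × 319 = 319
    C–H: 7 × 419 = 2933
    H–Cl: 1 × 448 = 448
    Σ(formed) = 4402 kJ
  ΔH_2 = 4290 − 4402 = −112 kJ
ΔH_1 − ΔH_2 = +72 kJ, so reaction 2 has the more negative ΔH; |ΔH_1 − ΔH_2| = 72 kJ.

Reaction 2, by 72 kJ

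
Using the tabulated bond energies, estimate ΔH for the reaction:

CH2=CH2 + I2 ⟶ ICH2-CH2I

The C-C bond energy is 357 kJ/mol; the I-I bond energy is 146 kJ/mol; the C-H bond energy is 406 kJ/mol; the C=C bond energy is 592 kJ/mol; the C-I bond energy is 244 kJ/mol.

Bonds broken (reactants):
  C-H: 4 × 406 = 1624
  C=C: 1 × 592 = 592
  I-I: 1 × 146 = 146
  Σ(broken) = 2362 kJ
Bonds formed (products):
  C-C: 1 × 357 = 357
  C-H: 4 × 406 = 1624
  C-I: 2 × 244 = 488
  Σ(formed) = 2469 kJ
ΔH = Σ(broken) − Σ(formed) = 2362 − 2469 = −107 kJ

ΔH ≈ −107 kJ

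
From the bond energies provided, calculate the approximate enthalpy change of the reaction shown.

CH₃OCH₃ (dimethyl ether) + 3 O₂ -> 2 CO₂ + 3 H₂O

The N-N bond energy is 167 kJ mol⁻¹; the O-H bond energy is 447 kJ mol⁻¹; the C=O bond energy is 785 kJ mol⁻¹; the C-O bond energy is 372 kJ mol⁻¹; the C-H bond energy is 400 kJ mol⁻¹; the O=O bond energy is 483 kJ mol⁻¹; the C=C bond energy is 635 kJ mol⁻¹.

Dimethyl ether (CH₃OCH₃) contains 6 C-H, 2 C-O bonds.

ΔH ≈ −1229 kJ

Bonds broken (reactants):
  C-H: 6 × 400 = 2400
  C-O: 2 × 372 = 744
  O=O: 3 × 483 = 1449
  Σ(broken) = 4593 kJ
Bonds formed (products):
  C=O: 4 × 785 = 3140
  O-H: 6 × 447 = 2682
  Σ(formed) = 5822 kJ
ΔH = Σ(broken) − Σ(formed) = 4593 − 5822 = −1229 kJ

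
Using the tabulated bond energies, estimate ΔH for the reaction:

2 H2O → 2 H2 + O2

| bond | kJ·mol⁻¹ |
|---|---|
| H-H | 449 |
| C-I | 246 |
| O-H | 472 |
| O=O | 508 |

ΔH ≈ +482 kJ

Bonds broken (reactants):
  O-H: 4 × 472 = 1888
  Σ(broken) = 1888 kJ
Bonds formed (products):
  H-H: 2 × 449 = 898
  O=O: 1 × 508 = 508
  Σ(formed) = 1406 kJ
ΔH = Σ(broken) − Σ(formed) = 1888 − 1406 = +482 kJ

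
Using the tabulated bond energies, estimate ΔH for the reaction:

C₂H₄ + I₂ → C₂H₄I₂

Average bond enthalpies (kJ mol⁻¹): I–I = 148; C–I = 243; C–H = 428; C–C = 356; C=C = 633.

ΔH ≈ −61 kJ

Bonds broken (reactants):
  C–H: 4 × 428 = 1712
  C=C: 1 × 633 = 633
  I–I: 1 × 148 = 148
  Σ(broken) = 2493 kJ
Bonds formed (products):
  C–C: 1 × 356 = 356
  C–H: 4 × 428 = 1712
  C–I: 2 × 243 = 486
  Σ(formed) = 2554 kJ
ΔH = Σ(broken) − Σ(formed) = 2493 − 2554 = −61 kJ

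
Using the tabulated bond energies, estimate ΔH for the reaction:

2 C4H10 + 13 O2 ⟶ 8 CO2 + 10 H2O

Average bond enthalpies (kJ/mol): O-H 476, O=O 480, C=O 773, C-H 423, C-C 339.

Bonds broken (reactants):
  C-C: 6 × 339 = 2034
  C-H: 20 × 423 = 8460
  O=O: 13 × 480 = 6240
  Σ(broken) = 16734 kJ
Bonds formed (products):
  C=O: 16 × 773 = 12368
  O-H: 20 × 476 = 9520
  Σ(formed) = 21888 kJ
ΔH = Σ(broken) − Σ(formed) = 16734 − 21888 = −5154 kJ

ΔH ≈ −5154 kJ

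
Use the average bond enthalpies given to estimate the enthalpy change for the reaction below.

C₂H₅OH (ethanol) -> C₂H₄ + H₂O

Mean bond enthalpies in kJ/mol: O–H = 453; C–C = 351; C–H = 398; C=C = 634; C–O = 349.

ΔH ≈ +11 kJ

Bonds broken (reactants):
  C–C: 1 × 351 = 351
  C–H: 5 × 398 = 1990
  C–O: 1 × 349 = 349
  O–H: 1 × 453 = 453
  Σ(broken) = 3143 kJ
Bonds formed (products):
  C–H: 4 × 398 = 1592
  C=C: 1 × 634 = 634
  O–H: 2 × 453 = 906
  Σ(formed) = 3132 kJ
ΔH = Σ(broken) − Σ(formed) = 3143 − 3132 = +11 kJ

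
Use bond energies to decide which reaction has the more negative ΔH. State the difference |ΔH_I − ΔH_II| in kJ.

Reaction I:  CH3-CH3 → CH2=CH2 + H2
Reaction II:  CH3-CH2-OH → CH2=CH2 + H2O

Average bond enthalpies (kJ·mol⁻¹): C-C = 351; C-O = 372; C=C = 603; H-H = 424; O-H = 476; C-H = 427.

Reaction II, by 107 kJ

Reaction I:
  Bonds broken (reactants):
    C-C: 1 × 351 = 351
    C-H: 6 × 427 = 2562
    Σ(broken) = 2913 kJ
  Bonds formed (products):
    C-H: 4 × 427 = 1708
    C=C: 1 × 603 = 603
    H-H: 1 × 424 = 424
    Σ(formed) = 2735 kJ
  ΔH_I = 2913 − 2735 = +178 kJ
Reaction II:
  Bonds broken (reactants):
    C-C: 1 × 351 = 351
    C-H: 5 × 427 = 2135
    C-O: 1 × 372 = 372
    O-H: 1 × 476 = 476
    Σ(broken) = 3334 kJ
  Bonds formed (products):
    C-H: 4 × 427 = 1708
    C=C: 1 × 603 = 603
    O-H: 2 × 476 = 952
    Σ(formed) = 3263 kJ
  ΔH_II = 3334 − 3263 = +71 kJ
ΔH_I − ΔH_II = +107 kJ, so reaction II has the more negative ΔH; |ΔH_I − ΔH_II| = 107 kJ.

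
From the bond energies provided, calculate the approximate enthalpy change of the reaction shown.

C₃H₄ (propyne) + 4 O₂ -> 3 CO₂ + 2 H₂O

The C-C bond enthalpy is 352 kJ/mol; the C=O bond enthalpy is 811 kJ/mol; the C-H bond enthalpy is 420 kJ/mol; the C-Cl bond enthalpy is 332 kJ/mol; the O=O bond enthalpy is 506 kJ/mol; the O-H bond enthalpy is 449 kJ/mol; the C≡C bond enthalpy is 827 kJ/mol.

Bonds broken (reactants):
  C≡C: 1 × 827 = 827
  C-C: 1 × 352 = 352
  C-H: 4 × 420 = 1680
  O=O: 4 × 506 = 2024
  Σ(broken) = 4883 kJ
Bonds formed (products):
  C=O: 6 × 811 = 4866
  O-H: 4 × 449 = 1796
  Σ(formed) = 6662 kJ
ΔH = Σ(broken) − Σ(formed) = 4883 − 6662 = −1779 kJ

ΔH ≈ −1779 kJ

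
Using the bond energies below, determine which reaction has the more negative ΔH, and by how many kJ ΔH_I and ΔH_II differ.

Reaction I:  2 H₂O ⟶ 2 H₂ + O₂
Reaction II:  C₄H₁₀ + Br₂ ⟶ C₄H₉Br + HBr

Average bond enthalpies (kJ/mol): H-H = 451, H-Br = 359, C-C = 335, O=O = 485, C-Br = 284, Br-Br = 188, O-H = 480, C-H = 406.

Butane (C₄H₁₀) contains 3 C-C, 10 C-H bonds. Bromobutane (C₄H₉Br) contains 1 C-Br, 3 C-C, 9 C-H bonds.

Reaction I:
  Bonds broken (reactants):
    O-H: 4 × 480 = 1920
    Σ(broken) = 1920 kJ
  Bonds formed (products):
    H-H: 2 × 451 = 902
    O=O: 1 × 485 = 485
    Σ(formed) = 1387 kJ
  ΔH_I = 1920 − 1387 = +533 kJ
Reaction II:
  Bonds broken (reactants):
    Br-Br: 1 × 188 = 188
    C-C: 3 × 335 = 1005
    C-H: 10 × 406 = 4060
    Σ(broken) = 5253 kJ
  Bonds formed (products):
    C-Br: 1 × 284 = 284
    C-C: 3 × 335 = 1005
    C-H: 9 × 406 = 3654
    H-Br: 1 × 359 = 359
    Σ(formed) = 5302 kJ
  ΔH_II = 5253 − 5302 = −49 kJ
ΔH_I − ΔH_II = +582 kJ, so reaction II has the more negative ΔH; |ΔH_I − ΔH_II| = 582 kJ.

Reaction II, by 582 kJ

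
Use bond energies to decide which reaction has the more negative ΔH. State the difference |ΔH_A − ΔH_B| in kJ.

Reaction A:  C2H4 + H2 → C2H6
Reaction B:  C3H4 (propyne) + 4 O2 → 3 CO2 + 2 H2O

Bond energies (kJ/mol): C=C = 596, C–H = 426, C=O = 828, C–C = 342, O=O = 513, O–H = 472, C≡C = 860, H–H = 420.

Reaction A:
  Bonds broken (reactants):
    C–H: 4 × 426 = 1704
    C=C: 1 × 596 = 596
    H–H: 1 × 420 = 420
    Σ(broken) = 2720 kJ
  Bonds formed (products):
    C–C: 1 × 342 = 342
    C–H: 6 × 426 = 2556
    Σ(formed) = 2898 kJ
  ΔH_A = 2720 − 2898 = −178 kJ
Reaction B:
  Bonds broken (reactants):
    C≡C: 1 × 860 = 860
    C–C: 1 × 342 = 342
    C–H: 4 × 426 = 1704
    O=O: 4 × 513 = 2052
    Σ(broken) = 4958 kJ
  Bonds formed (products):
    C=O: 6 × 828 = 4968
    O–H: 4 × 472 = 1888
    Σ(formed) = 6856 kJ
  ΔH_B = 4958 − 6856 = −1898 kJ
ΔH_A − ΔH_B = +1720 kJ, so reaction B has the more negative ΔH; |ΔH_A − ΔH_B| = 1720 kJ.

Reaction B, by 1720 kJ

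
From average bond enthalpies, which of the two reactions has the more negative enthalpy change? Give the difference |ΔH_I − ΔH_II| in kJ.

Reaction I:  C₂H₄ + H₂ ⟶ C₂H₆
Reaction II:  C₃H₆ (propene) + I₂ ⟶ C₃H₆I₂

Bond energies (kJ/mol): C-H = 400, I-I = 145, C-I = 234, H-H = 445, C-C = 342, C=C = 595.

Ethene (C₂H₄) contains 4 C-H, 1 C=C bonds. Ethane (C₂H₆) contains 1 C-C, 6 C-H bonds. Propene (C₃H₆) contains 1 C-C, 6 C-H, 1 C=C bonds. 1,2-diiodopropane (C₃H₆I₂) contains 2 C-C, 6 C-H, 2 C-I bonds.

Reaction I:
  Bonds broken (reactants):
    C-H: 4 × 400 = 1600
    C=C: 1 × 595 = 595
    H-H: 1 × 445 = 445
    Σ(broken) = 2640 kJ
  Bonds formed (products):
    C-C: 1 × 342 = 342
    C-H: 6 × 400 = 2400
    Σ(formed) = 2742 kJ
  ΔH_I = 2640 − 2742 = −102 kJ
Reaction II:
  Bonds broken (reactants):
    C-C: 1 × 342 = 342
    C-H: 6 × 400 = 2400
    C=C: 1 × 595 = 595
    I-I: 1 × 145 = 145
    Σ(broken) = 3482 kJ
  Bonds formed (products):
    C-C: 2 × 342 = 684
    C-H: 6 × 400 = 2400
    C-I: 2 × 234 = 468
    Σ(formed) = 3552 kJ
  ΔH_II = 3482 − 3552 = −70 kJ
ΔH_I − ΔH_II = −32 kJ, so reaction I has the more negative ΔH; |ΔH_I − ΔH_II| = 32 kJ.

Reaction I, by 32 kJ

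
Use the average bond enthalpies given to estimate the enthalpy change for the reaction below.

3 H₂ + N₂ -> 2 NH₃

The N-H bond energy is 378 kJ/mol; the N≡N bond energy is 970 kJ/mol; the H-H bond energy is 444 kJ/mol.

ΔH ≈ +34 kJ

Bonds broken (reactants):
  H-H: 3 × 444 = 1332
  N≡N: 1 × 970 = 970
  Σ(broken) = 2302 kJ
Bonds formed (products):
  N-H: 6 × 378 = 2268
  Σ(formed) = 2268 kJ
ΔH = Σ(broken) − Σ(formed) = 2302 − 2268 = +34 kJ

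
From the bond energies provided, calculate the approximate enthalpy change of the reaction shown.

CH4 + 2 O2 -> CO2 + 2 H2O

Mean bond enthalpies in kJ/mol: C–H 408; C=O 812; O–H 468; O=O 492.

ΔH ≈ −880 kJ

Bonds broken (reactants):
  C–H: 4 × 408 = 1632
  O=O: 2 × 492 = 984
  Σ(broken) = 2616 kJ
Bonds formed (products):
  C=O: 2 × 812 = 1624
  O–H: 4 × 468 = 1872
  Σ(formed) = 3496 kJ
ΔH = Σ(broken) − Σ(formed) = 2616 − 3496 = −880 kJ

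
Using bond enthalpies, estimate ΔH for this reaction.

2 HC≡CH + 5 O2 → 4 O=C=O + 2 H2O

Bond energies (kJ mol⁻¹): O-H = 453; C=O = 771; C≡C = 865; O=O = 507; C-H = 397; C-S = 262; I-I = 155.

Bonds broken (reactants):
  C≡C: 2 × 865 = 1730
  C-H: 4 × 397 = 1588
  O=O: 5 × 507 = 2535
  Σ(broken) = 5853 kJ
Bonds formed (products):
  C=O: 8 × 771 = 6168
  O-H: 4 × 453 = 1812
  Σ(formed) = 7980 kJ
ΔH = Σ(broken) − Σ(formed) = 5853 − 7980 = −2127 kJ

ΔH ≈ −2127 kJ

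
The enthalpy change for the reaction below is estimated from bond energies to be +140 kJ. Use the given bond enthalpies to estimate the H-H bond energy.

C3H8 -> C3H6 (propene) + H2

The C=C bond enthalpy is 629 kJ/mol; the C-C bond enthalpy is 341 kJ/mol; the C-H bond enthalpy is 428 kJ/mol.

Let D be the H-H bond energy.
Σ(broken) = 2×341 + 8×428 = 4106
Σ(formed) = 1×341 + 6×428 + 1×629 + 1×D = 3538 + D
ΔH = Σ(broken) − Σ(formed) = (4106) − (3538 + D) = +568 − D
Setting this equal to +140 kJ gives D = 428 kJ/mol.

D(H-H) ≈ 428 kJ/mol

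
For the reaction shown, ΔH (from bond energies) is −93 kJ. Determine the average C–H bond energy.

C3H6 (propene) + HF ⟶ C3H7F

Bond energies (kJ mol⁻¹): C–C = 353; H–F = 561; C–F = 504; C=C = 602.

D(C–H) ≈ 399 kJ/mol

Let D be the C–H bond energy.
Σ(broken) = 1×353 + 6×D + 1×602 + 1×561 = 1516 + 6D
Σ(formed) = 2×353 + 1×504 + 7×D = 1210 + 7D
ΔH = Σ(broken) − Σ(formed) = (1516 + 6D) − (1210 + 7D) = +306 − D
Setting this equal to −93 kJ gives D = 399 kJ/mol.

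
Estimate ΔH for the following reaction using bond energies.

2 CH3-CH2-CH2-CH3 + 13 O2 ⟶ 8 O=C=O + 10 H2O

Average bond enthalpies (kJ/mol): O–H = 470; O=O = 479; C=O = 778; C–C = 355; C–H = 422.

ΔH ≈ −5051 kJ

Bonds broken (reactants):
  C–C: 6 × 355 = 2130
  C–H: 20 × 422 = 8440
  O=O: 13 × 479 = 6227
  Σ(broken) = 16797 kJ
Bonds formed (products):
  C=O: 16 × 778 = 12448
  O–H: 20 × 470 = 9400
  Σ(formed) = 21848 kJ
ΔH = Σ(broken) − Σ(formed) = 16797 − 21848 = −5051 kJ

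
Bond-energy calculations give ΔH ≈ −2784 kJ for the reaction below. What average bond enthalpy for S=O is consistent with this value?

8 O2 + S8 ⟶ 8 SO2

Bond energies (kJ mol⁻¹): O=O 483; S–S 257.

Let D be the S=O bond energy.
Σ(broken) = 8×483 + 8×257 = 5920
Σ(formed) = 16×D = 16D
ΔH = Σ(broken) − Σ(formed) = (5920) − (16D) = +5920 − 16D
Setting this equal to −2784 kJ gives 16D = 8704, so D = 544 kJ/mol.

D(S=O) ≈ 544 kJ/mol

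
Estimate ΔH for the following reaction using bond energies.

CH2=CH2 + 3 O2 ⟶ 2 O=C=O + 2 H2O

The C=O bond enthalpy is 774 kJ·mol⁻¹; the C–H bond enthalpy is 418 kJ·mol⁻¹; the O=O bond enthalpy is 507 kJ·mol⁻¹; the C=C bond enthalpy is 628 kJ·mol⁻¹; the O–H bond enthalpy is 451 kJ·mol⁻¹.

Bonds broken (reactants):
  C–H: 4 × 418 = 1672
  C=C: 1 × 628 = 628
  O=O: 3 × 507 = 1521
  Σ(broken) = 3821 kJ
Bonds formed (products):
  C=O: 4 × 774 = 3096
  O–H: 4 × 451 = 1804
  Σ(formed) = 4900 kJ
ΔH = Σ(broken) − Σ(formed) = 3821 − 4900 = −1079 kJ

ΔH ≈ −1079 kJ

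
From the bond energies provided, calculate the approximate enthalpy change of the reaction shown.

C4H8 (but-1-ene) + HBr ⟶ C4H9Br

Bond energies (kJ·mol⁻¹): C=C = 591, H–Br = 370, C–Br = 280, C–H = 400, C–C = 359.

ΔH ≈ −78 kJ

Bonds broken (reactants):
  C–C: 2 × 359 = 718
  C–H: 8 × 400 = 3200
  C=C: 1 × 591 = 591
  H–Br: 1 × 370 = 370
  Σ(broken) = 4879 kJ
Bonds formed (products):
  C–Br: 1 × 280 = 280
  C–C: 3 × 359 = 1077
  C–H: 9 × 400 = 3600
  Σ(formed) = 4957 kJ
ΔH = Σ(broken) − Σ(formed) = 4879 − 4957 = −78 kJ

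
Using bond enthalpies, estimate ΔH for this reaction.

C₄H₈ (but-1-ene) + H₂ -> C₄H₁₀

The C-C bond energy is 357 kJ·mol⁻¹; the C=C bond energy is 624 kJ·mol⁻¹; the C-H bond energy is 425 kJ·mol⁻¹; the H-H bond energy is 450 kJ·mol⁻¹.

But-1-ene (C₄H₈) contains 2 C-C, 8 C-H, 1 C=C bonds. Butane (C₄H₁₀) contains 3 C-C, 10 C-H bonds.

Bonds broken (reactants):
  C-C: 2 × 357 = 714
  C-H: 8 × 425 = 3400
  C=C: 1 × 624 = 624
  H-H: 1 × 450 = 450
  Σ(broken) = 5188 kJ
Bonds formed (products):
  C-C: 3 × 357 = 1071
  C-H: 10 × 425 = 4250
  Σ(formed) = 5321 kJ
ΔH = Σ(broken) − Σ(formed) = 5188 − 5321 = −133 kJ

ΔH ≈ −133 kJ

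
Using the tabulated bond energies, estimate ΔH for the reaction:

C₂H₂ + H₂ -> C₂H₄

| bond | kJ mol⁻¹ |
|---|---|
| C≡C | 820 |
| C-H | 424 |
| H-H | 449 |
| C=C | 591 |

ΔH ≈ −170 kJ

Bonds broken (reactants):
  C≡C: 1 × 820 = 820
  C-H: 2 × 424 = 848
  H-H: 1 × 449 = 449
  Σ(broken) = 2117 kJ
Bonds formed (products):
  C-H: 4 × 424 = 1696
  C=C: 1 × 591 = 591
  Σ(formed) = 2287 kJ
ΔH = Σ(broken) − Σ(formed) = 2117 − 2287 = −170 kJ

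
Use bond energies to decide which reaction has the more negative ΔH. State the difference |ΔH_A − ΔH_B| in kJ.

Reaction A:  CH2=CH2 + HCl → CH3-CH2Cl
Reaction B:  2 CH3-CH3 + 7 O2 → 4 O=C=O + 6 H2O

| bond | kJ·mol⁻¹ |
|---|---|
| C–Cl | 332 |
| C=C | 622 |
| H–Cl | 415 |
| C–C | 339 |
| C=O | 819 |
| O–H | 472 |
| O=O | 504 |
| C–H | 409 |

Reaction B, by 3059 kJ

Reaction A:
  Bonds broken (reactants):
    C–H: 4 × 409 = 1636
    C=C: 1 × 622 = 622
    H–Cl: 1 × 415 = 415
    Σ(broken) = 2673 kJ
  Bonds formed (products):
    C–C: 1 × 339 = 339
    C–Cl: 1 × 332 = 332
    C–H: 5 × 409 = 2045
    Σ(formed) = 2716 kJ
  ΔH_A = 2673 − 2716 = −43 kJ
Reaction B:
  Bonds broken (reactants):
    C–C: 2 × 339 = 678
    C–H: 12 × 409 = 4908
    O=O: 7 × 504 = 3528
    Σ(broken) = 9114 kJ
  Bonds formed (products):
    C=O: 8 × 819 = 6552
    O–H: 12 × 472 = 5664
    Σ(formed) = 12216 kJ
  ΔH_B = 9114 − 12216 = −3102 kJ
ΔH_A − ΔH_B = +3059 kJ, so reaction B has the more negative ΔH; |ΔH_A − ΔH_B| = 3059 kJ.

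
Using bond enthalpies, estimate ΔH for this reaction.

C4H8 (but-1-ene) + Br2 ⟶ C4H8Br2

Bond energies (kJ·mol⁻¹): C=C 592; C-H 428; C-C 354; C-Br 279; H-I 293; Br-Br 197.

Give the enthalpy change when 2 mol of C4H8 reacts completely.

ΔH = −246 kJ

Bonds broken (reactants):
  Br-Br: 1 × 197 = 197
  C-C: 2 × 354 = 708
  C-H: 8 × 428 = 3424
  C=C: 1 × 592 = 592
  Σ(broken) = 4921 kJ
Bonds formed (products):
  C-Br: 2 × 279 = 558
  C-C: 3 × 354 = 1062
  C-H: 8 × 428 = 3424
  Σ(formed) = 5044 kJ
ΔH = Σ(broken) − Σ(formed) = 4921 − 5044 = −123 kJ
For 2× the reaction as written: 2 × (−123) = −246 kJ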